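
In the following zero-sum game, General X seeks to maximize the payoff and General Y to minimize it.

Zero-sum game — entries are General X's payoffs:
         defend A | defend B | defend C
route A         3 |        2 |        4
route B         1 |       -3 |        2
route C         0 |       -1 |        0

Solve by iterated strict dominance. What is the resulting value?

2

Row route C is strictly dominated by row route A (3>0, 2>-1, 4>0); eliminate route C.
Column defend A is strictly dominated by defend B for General Y (2<3, -3<1); eliminate defend A.
Row route B is strictly dominated by row route A (2>-3, 4>2); eliminate route B.
Column defend C is strictly dominated by defend B for General Y (2<4); eliminate defend C.
Only (route A, defend B) remains, with payoff 2.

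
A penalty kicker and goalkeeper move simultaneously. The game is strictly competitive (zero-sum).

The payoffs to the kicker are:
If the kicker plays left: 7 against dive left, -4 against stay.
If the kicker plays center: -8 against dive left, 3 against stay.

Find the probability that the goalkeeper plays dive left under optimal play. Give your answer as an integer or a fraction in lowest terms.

Row minima are -4 and -8, so the kicker's maximin is -4; column maxima are 7 and 3, so the goalkeeper's minimax is 3. These differ, so the equilibrium is in mixed strategies.
Let the goalkeeper play dive left with probability q. The kicker is indifferent when 7q − 4(1−q) = −8q + 3(1−q), giving q = 7/22.

7/22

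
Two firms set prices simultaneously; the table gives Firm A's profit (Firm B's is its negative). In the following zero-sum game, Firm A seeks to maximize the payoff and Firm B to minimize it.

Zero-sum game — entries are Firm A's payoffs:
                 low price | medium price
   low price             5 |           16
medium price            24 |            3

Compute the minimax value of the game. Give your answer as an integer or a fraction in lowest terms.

Row minima are 5 and 3, so Firm A's maximin is 5; column maxima are 24 and 16, so Firm B's minimax is 16. These differ, so the equilibrium is in mixed strategies.
Let Firm A play low price with probability p. Firm B is indifferent when 5p + 24(1−p) = 16p + 3(1−p), giving p = 21/32.
Let Firm B play low price with probability q. Firm A is indifferent when 5q + 16(1−q) = 24q + 3(1−q), giving q = 13/32.
The value is 5·(13/32) + (16)·(19/32) = 369/32.

369/32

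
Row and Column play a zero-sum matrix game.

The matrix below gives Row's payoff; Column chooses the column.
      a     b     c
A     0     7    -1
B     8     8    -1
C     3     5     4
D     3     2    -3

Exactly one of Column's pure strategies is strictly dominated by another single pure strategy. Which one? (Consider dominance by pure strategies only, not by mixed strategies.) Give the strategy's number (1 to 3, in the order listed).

Column prefers columns that give Row less. Compare b with c: -1 < 7, -1 < 8, 4 < 5, -3 < 2.
So c strictly dominates b for Column; b is strictly dominated.

2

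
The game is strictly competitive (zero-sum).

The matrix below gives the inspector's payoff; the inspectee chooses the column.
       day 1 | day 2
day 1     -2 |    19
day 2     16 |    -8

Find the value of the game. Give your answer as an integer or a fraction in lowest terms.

Row minima are -2 and -8, so the inspector's maximin is -2; column maxima are 16 and 19, so the inspectee's minimax is 16. These differ, so the equilibrium is in mixed strategies.
Let the inspector play day 1 with probability p. The inspectee is indifferent when −2p + 16(1−p) = 19p − 8(1−p), giving p = 8/15.
Let the inspectee play day 1 with probability q. The inspector is indifferent when −2q + 19(1−q) = 16q − 8(1−q), giving q = 3/5.
The value is -2·(3/5) + (19)·(2/5) = 32/5.

32/5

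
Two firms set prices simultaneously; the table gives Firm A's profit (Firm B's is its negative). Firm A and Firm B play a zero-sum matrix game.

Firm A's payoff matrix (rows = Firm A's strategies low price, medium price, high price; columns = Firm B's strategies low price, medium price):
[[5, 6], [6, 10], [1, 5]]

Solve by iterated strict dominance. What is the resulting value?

Row high price is strictly dominated by row low price (5>1, 6>5); eliminate high price.
Column medium price is strictly dominated by low price for Firm B (5<6, 6<10); eliminate medium price.
Row low price is strictly dominated by row medium price (6>5); eliminate low price.
Only (medium price, low price) remains, with payoff 6.

6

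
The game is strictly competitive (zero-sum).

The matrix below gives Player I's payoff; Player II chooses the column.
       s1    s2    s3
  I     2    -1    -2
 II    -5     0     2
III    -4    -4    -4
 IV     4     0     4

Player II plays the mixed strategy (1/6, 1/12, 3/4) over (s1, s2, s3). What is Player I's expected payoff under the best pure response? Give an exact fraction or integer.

I: (2)·(1/6) + (-1)·(1/12) + (-2)·(3/4) = -5/4.
II: (-5)·(1/6) + (0)·(1/12) + (2)·(3/4) = 2/3.
III: (-4)·(1/6) + (-4)·(1/12) + (-4)·(3/4) = -4.
IV: (4)·(1/6) + (0)·(1/12) + (4)·(3/4) = 11/3.
The best pure response is IV with expected payoff 11/3.

11/3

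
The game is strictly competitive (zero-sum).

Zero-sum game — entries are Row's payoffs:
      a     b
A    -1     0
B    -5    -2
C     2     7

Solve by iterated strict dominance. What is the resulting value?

Row B is strictly dominated by row A (-1>-5, 0>-2); eliminate B.
Row A is strictly dominated by row C (2>-1, 7>0); eliminate A.
Column b is strictly dominated by a for Column (2<7); eliminate b.
Only (C, a) remains, with payoff 2.

2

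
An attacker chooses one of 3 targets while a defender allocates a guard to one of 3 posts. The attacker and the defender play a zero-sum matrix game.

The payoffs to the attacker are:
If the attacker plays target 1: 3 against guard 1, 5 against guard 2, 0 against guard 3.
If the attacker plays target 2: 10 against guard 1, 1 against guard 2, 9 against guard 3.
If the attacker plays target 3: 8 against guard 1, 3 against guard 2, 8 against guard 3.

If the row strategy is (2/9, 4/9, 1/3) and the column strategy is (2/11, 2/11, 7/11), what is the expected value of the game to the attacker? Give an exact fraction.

202/33

Against (2/11, 2/11, 7/11), each row's expected payoff is target 1: 16/11; target 2: 85/11; target 3: 78/11.
Taking the (2/9, 4/9, 1/3)-weighted average: (2/9)·(16/11) + (4/9)·(85/11) + (1/3)·(78/11) = 202/33.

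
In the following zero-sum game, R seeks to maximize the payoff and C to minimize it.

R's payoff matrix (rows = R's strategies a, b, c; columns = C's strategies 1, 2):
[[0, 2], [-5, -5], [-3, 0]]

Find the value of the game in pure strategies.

0

Row minima: 0, -5, -3 → R's maximin is 0.
Column maxima: 0, 2 → C's minimax is 0.
They coincide at (a, 1), so the value is 0.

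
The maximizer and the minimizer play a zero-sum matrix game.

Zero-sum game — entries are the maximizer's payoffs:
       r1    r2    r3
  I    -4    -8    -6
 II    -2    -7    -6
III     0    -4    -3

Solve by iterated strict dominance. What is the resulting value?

Row I is strictly dominated by row III (0>-4, -4>-8, -3>-6); eliminate I.
Row II is strictly dominated by row III (0>-2, -4>-7, -3>-6); eliminate II.
Column r1 is strictly dominated by r2 for the minimizer (-4<0); eliminate r1.
Column r3 is strictly dominated by r2 for the minimizer (-4<-3); eliminate r3.
Only (III, r2) remains, with payoff -4.

-4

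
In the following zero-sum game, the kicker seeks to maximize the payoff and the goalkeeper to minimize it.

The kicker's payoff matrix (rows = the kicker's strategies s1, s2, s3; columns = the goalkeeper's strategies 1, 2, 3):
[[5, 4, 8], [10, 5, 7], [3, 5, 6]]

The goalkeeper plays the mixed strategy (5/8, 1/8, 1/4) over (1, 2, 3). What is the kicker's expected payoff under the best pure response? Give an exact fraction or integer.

s1: (5)·(5/8) + (4)·(1/8) + (8)·(1/4) = 45/8.
s2: (10)·(5/8) + (5)·(1/8) + (7)·(1/4) = 69/8.
s3: (3)·(5/8) + (5)·(1/8) + (6)·(1/4) = 4.
The best pure response is s2 with expected payoff 69/8.

69/8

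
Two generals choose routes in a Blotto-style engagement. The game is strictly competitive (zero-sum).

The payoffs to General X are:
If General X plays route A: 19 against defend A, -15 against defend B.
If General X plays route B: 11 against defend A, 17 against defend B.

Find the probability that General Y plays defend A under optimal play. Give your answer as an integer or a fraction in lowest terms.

Row minima are -15 and 11, so General X's maximin is 11; column maxima are 19 and 17, so General Y's minimax is 17. These differ, so the equilibrium is in mixed strategies.
Let General Y play defend A with probability q. General X is indifferent when 19q − 15(1−q) = 11q + 17(1−q), giving q = 4/5.

4/5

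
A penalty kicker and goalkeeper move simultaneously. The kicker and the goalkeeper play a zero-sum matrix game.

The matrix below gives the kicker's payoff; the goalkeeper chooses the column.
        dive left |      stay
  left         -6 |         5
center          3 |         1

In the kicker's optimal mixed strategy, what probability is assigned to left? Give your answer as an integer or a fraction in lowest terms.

Row minima are -6 and 1, so the kicker's maximin is 1; column maxima are 3 and 5, so the goalkeeper's minimax is 3. These differ, so the equilibrium is in mixed strategies.
Let the kicker play left with probability p. The goalkeeper is indifferent when −6p + 3(1−p) = 5p + (1−p), giving p = 2/13.

2/13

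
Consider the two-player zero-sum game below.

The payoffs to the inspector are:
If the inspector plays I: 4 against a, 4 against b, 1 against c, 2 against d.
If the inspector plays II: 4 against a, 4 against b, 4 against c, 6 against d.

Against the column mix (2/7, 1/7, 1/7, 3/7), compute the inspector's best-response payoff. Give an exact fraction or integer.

I: (4)·(2/7) + (4)·(1/7) + (1)·(1/7) + (2)·(3/7) = 19/7.
II: (4)·(2/7) + (4)·(1/7) + (4)·(1/7) + (6)·(3/7) = 34/7.
The best pure response is II with expected payoff 34/7.

34/7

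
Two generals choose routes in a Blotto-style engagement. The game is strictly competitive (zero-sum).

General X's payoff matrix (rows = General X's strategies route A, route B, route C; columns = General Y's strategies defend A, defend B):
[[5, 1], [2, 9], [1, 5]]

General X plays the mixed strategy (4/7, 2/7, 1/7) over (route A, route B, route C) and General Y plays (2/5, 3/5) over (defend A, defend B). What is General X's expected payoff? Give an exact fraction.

131/35

Against (2/5, 3/5), each row's expected payoff is route A: 13/5; route B: 31/5; route C: 17/5.
Taking the (4/7, 2/7, 1/7)-weighted average: (4/7)·(13/5) + (2/7)·(31/5) + (1/7)·(17/5) = 131/35.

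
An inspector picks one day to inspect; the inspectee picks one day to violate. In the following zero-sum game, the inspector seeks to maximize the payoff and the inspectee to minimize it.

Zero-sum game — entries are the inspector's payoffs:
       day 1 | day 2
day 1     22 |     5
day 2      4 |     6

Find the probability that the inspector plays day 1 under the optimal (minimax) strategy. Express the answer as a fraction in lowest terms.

Row minima are 5 and 4, so the inspector's maximin is 5; column maxima are 22 and 6, so the inspectee's minimax is 6. These differ, so the equilibrium is in mixed strategies.
Let the inspector play day 1 with probability p. The inspectee is indifferent when 22p + 4(1−p) = 5p + 6(1−p), giving p = 2/19.

2/19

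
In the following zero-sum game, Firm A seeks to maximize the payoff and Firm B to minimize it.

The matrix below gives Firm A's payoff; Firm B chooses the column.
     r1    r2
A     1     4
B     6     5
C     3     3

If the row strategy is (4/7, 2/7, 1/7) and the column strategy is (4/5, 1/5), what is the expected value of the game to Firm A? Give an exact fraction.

3

Against (4/5, 1/5), each row's expected payoff is A: 8/5; B: 29/5; C: 3.
Taking the (4/7, 2/7, 1/7)-weighted average: (4/7)·(8/5) + (2/7)·(29/5) + (1/7)·(3) = 3.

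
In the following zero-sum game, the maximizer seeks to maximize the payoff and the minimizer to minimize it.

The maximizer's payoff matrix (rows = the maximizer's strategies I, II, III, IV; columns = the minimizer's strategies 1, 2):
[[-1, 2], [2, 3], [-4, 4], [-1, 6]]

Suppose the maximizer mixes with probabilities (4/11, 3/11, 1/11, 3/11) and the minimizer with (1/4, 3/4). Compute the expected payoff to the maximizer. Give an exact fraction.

Against (1/4, 3/4), each row's expected payoff is I: 5/4; II: 11/4; III: 2; IV: 17/4.
Taking the (4/11, 3/11, 1/11, 3/11)-weighted average: (4/11)·(5/4) + (3/11)·(11/4) + (1/11)·(2) + (3/11)·(17/4) = 28/11.

28/11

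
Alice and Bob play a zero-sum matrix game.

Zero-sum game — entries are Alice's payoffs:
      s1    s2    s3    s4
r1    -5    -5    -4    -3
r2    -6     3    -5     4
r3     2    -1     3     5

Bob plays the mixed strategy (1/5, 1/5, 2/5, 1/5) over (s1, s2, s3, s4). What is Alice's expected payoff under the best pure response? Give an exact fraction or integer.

12/5

r1: (-5)·(1/5) + (-5)·(1/5) + (-4)·(2/5) + (-3)·(1/5) = -21/5.
r2: (-6)·(1/5) + (3)·(1/5) + (-5)·(2/5) + (4)·(1/5) = -9/5.
r3: (2)·(1/5) + (-1)·(1/5) + (3)·(2/5) + (5)·(1/5) = 12/5.
The best pure response is r3 with expected payoff 12/5.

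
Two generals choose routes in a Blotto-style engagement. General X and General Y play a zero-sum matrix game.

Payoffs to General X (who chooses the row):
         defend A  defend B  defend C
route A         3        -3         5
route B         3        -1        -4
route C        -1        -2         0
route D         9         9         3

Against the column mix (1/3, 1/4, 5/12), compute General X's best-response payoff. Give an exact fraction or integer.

13/2

route A: (3)·(1/3) + (-3)·(1/4) + (5)·(5/12) = 7/3.
route B: (3)·(1/3) + (-1)·(1/4) + (-4)·(5/12) = -11/12.
route C: (-1)·(1/3) + (-2)·(1/4) + (0)·(5/12) = -5/6.
route D: (9)·(1/3) + (9)·(1/4) + (3)·(5/12) = 13/2.
The best pure response is route D with expected payoff 13/2.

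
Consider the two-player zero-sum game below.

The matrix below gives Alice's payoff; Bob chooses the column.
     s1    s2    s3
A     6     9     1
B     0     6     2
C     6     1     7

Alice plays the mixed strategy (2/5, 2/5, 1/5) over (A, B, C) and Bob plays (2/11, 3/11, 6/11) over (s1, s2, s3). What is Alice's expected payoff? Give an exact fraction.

Against (2/11, 3/11, 6/11), each row's expected payoff is A: 45/11; B: 30/11; C: 57/11.
Taking the (2/5, 2/5, 1/5)-weighted average: (2/5)·(45/11) + (2/5)·(30/11) + (1/5)·(57/11) = 207/55.

207/55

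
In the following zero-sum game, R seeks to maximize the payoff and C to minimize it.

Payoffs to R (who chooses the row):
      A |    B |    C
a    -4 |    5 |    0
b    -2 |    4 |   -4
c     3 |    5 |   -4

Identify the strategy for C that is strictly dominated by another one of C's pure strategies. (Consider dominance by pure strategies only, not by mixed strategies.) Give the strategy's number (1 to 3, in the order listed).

2

C prefers columns that give R less. Compare B with A: -4 < 5, -2 < 4, 3 < 5.
So A strictly dominates B for C; B is strictly dominated.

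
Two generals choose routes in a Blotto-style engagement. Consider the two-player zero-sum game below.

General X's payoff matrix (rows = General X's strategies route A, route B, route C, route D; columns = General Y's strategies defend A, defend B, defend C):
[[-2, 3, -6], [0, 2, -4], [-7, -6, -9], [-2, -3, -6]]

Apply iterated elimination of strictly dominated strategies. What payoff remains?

-4

Row route C is strictly dominated by row route A (-2>-7, 3>-6, -6>-9); eliminate route C.
Column defend B is strictly dominated by defend C for General Y (-6<3, -4<2, -6<-3); eliminate defend B.
Column defend A is strictly dominated by defend C for General Y (-6<-2, -4<0, -6<-2); eliminate defend A.
Row route A is strictly dominated by row route B (-4>-6); eliminate route A.
Row route D is strictly dominated by row route B (-4>-6); eliminate route D.
Only (route B, defend C) remains, with payoff -4.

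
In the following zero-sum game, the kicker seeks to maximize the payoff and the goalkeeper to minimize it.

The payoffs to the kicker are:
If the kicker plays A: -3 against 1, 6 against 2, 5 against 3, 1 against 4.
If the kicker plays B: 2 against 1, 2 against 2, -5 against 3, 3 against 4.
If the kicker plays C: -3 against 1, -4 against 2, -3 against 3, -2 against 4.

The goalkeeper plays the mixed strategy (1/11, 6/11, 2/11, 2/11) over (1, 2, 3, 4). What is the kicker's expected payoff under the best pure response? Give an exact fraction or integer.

A: (-3)·(1/11) + (6)·(6/11) + (5)·(2/11) + (1)·(2/11) = 45/11.
B: (2)·(1/11) + (2)·(6/11) + (-5)·(2/11) + (3)·(2/11) = 10/11.
C: (-3)·(1/11) + (-4)·(6/11) + (-3)·(2/11) + (-2)·(2/11) = -37/11.
The best pure response is A with expected payoff 45/11.

45/11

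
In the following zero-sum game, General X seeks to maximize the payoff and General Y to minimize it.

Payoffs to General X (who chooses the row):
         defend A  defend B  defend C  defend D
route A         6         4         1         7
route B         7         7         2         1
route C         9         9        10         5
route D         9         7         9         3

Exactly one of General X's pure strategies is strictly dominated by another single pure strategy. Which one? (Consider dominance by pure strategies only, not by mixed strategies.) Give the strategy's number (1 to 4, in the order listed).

2

Compare route B with route C: 9 > 7, 9 > 7, 10 > 2, 5 > 1.
So route C strictly dominates route B for General X; route B is strictly dominated.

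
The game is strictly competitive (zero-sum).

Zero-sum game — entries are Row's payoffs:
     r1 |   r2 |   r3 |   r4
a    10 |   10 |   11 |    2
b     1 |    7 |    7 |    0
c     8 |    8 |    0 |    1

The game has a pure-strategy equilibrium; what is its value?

Row minima: 2, 0, 0 → Row's maximin is 2.
Column maxima: 10, 10, 11, 2 → Column's minimax is 2.
They coincide at (a, r4), so the value is 2.

2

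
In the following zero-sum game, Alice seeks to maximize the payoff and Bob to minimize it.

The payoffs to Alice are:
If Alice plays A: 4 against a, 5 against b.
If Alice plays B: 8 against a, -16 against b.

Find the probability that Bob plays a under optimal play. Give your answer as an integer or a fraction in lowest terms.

Row minima are 4 and -16, so Alice's maximin is 4; column maxima are 8 and 5, so Bob's minimax is 5. These differ, so the equilibrium is in mixed strategies.
Let Bob play a with probability q. Alice is indifferent when 4q + 5(1−q) = 8q − 16(1−q), giving q = 21/25.

21/25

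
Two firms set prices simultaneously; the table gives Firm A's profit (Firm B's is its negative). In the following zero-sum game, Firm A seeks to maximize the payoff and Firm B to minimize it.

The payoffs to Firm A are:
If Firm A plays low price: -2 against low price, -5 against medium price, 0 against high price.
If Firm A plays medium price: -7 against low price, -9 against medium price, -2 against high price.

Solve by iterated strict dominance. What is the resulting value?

Row medium price is strictly dominated by row low price (-2>-7, -5>-9, 0>-2); eliminate medium price.
Column high price is strictly dominated by low price for Firm B (-2<0); eliminate high price.
Column low price is strictly dominated by medium price for Firm B (-5<-2); eliminate low price.
Only (low price, medium price) remains, with payoff -5.

-5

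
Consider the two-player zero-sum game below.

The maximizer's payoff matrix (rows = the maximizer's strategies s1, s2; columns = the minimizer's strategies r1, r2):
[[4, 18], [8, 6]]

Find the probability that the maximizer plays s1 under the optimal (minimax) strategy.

1/8

Row minima are 4 and 6, so the maximizer's maximin is 6; column maxima are 8 and 18, so the minimizer's minimax is 8. These differ, so the equilibrium is in mixed strategies.
Let the maximizer play s1 with probability p. The minimizer is indifferent when 4p + 8(1−p) = 18p + 6(1−p), giving p = 1/8.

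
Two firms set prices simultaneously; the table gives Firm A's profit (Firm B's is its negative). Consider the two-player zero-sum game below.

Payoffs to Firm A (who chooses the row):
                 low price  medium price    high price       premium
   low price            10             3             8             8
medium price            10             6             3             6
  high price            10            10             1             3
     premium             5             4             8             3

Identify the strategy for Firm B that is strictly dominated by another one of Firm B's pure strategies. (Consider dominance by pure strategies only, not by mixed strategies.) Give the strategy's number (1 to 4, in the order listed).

Firm B prefers columns that give Firm A less. Compare low price with premium: 8 < 10, 6 < 10, 3 < 10, 3 < 5.
So premium strictly dominates low price for Firm B; low price is strictly dominated.

1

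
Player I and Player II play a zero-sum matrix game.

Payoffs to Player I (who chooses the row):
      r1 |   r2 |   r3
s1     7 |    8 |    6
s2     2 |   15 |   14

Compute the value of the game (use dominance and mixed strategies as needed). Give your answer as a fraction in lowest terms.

86/13

Column r2 is strictly dominated by r3 for Player II (it gives Player I more in every row).
The remaining 2×2 game on (s1, s2) × (r1, r3) has no saddle point. Let Player I play s1 with probability p; indifference gives 7p + 2(1−p) = 6p + 14(1−p), so p = 12/13.
Similarly Player II's optimal q on r1 is 8/13, and the value is 7·(8/13) + (6)·(5/13) = 86/13.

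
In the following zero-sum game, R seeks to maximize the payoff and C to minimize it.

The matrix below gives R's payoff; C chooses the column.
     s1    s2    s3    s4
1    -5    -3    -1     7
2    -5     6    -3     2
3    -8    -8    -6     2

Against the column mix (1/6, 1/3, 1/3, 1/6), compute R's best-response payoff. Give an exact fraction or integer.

1/2

1: (-5)·(1/6) + (-3)·(1/3) + (-1)·(1/3) + (7)·(1/6) = -1.
2: (-5)·(1/6) + (6)·(1/3) + (-3)·(1/3) + (2)·(1/6) = 1/2.
3: (-8)·(1/6) + (-8)·(1/3) + (-6)·(1/3) + (2)·(1/6) = -17/3.
The best pure response is 2 with expected payoff 1/2.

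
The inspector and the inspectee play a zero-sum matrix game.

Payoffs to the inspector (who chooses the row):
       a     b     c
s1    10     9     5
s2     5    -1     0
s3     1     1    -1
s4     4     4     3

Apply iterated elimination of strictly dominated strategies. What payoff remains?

Column a is strictly dominated by c for the inspectee (5<10, 0<5, -1<1, 3<4); eliminate a.
Row s2 is strictly dominated by row s1 (9>-1, 5>0); eliminate s2.
Row s3 is strictly dominated by row s1 (9>1, 5>-1); eliminate s3.
Row s4 is strictly dominated by row s1 (9>4, 5>3); eliminate s4.
Column b is strictly dominated by c for the inspectee (5<9); eliminate b.
Only (s1, c) remains, with payoff 5.

5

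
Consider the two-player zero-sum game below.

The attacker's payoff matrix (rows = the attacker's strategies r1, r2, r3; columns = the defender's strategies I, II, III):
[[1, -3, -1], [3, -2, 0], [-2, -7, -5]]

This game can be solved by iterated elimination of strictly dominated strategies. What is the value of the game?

Row r3 is strictly dominated by row r1 (1>-2, -3>-7, -1>-5); eliminate r3.
Column I is strictly dominated by II for the defender (-3<1, -2<3); eliminate I.
Row r1 is strictly dominated by row r2 (-2>-3, 0>-1); eliminate r1.
Column III is strictly dominated by II for the defender (-2<0); eliminate III.
Only (r2, II) remains, with payoff -2.

-2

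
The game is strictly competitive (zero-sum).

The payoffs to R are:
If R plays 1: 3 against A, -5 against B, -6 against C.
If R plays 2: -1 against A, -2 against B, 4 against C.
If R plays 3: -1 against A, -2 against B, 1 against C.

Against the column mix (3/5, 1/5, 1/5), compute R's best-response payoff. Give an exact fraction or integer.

-1/5

1: (3)·(3/5) + (-5)·(1/5) + (-6)·(1/5) = -2/5.
2: (-1)·(3/5) + (-2)·(1/5) + (4)·(1/5) = -1/5.
3: (-1)·(3/5) + (-2)·(1/5) + (1)·(1/5) = -4/5.
The best pure response is 2 with expected payoff -1/5.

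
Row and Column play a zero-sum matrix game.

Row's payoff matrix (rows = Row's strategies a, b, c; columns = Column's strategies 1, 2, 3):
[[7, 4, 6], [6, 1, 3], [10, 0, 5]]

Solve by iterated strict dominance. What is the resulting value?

4

Row b is strictly dominated by row a (7>6, 4>1, 6>3); eliminate b.
Column 3 is strictly dominated by 2 for Column (4<6, 0<5); eliminate 3.
Column 1 is strictly dominated by 2 for Column (4<7, 0<10); eliminate 1.
Row c is strictly dominated by row a (4>0); eliminate c.
Only (a, 2) remains, with payoff 4.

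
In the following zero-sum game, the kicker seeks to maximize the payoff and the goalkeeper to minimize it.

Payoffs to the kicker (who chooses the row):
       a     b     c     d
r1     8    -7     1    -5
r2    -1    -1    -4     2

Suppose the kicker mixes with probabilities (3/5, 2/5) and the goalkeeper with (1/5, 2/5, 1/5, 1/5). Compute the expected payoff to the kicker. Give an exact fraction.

-8/5

Against (1/5, 2/5, 1/5, 1/5), each row's expected payoff is r1: -2; r2: -1.
Taking the (3/5, 2/5)-weighted average: (3/5)·(-2) + (2/5)·(-1) = -8/5.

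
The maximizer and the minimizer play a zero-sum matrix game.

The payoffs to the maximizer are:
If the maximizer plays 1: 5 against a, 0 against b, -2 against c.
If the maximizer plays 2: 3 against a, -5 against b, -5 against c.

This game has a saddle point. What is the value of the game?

Row minima: -2, -5 → the maximizer's maximin is -2.
Column maxima: 5, 0, -2 → the minimizer's minimax is -2.
They coincide at (1, c), so the value is -2.

-2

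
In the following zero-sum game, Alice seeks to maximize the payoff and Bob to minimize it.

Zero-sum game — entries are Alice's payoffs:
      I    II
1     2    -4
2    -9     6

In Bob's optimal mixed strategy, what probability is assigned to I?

10/21

Row minima are -4 and -9, so Alice's maximin is -4; column maxima are 2 and 6, so Bob's minimax is 2. These differ, so the equilibrium is in mixed strategies.
Let Bob play I with probability q. Alice is indifferent when 2q − 4(1−q) = −9q + 6(1−q), giving q = 10/21.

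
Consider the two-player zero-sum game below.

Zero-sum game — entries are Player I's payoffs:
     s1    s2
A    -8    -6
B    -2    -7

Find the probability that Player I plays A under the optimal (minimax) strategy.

5/7

Row minima are -8 and -7, so Player I's maximin is -7; column maxima are -2 and -6, so Player II's minimax is -6. These differ, so the equilibrium is in mixed strategies.
Let Player I play A with probability p. Player II is indifferent when −8p − 2(1−p) = −6p − 7(1−p), giving p = 5/7.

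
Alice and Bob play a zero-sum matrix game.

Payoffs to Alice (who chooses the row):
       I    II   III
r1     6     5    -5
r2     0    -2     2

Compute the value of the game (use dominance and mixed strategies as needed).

Column I is strictly dominated by II for Bob (it gives Alice more in every row).
The remaining 2×2 game on (r1, r2) × (II, III) has no saddle point. Let Alice play r1 with probability p; indifference gives 5p − 2(1−p) = −5p + 2(1−p), so p = 2/7.
Similarly Bob's optimal q on II is 1/2, and the value is 5·(1/2) + (-5)·(1/2) = 0.

0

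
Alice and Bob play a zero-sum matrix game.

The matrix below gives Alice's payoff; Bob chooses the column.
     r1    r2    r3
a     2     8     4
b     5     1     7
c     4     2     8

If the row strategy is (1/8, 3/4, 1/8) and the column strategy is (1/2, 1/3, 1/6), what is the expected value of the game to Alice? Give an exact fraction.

Against (1/2, 1/3, 1/6), each row's expected payoff is a: 13/3; b: 4; c: 4.
Taking the (1/8, 3/4, 1/8)-weighted average: (1/8)·(13/3) + (3/4)·(4) + (1/8)·(4) = 97/24.

97/24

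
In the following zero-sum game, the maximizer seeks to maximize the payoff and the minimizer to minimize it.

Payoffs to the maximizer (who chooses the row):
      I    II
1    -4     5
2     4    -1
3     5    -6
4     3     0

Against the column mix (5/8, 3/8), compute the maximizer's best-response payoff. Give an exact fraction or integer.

17/8

1: (-4)·(5/8) + (5)·(3/8) = -5/8.
2: (4)·(5/8) + (-1)·(3/8) = 17/8.
3: (5)·(5/8) + (-6)·(3/8) = 7/8.
4: (3)·(5/8) + (0)·(3/8) = 15/8.
The best pure response is 2 with expected payoff 17/8.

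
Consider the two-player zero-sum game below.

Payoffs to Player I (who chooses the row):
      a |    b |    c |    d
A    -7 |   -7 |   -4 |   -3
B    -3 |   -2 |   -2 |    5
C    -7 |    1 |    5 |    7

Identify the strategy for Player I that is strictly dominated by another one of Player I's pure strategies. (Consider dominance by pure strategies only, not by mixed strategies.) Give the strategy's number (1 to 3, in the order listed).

1

Compare A with B: -3 > -7, -2 > -7, -2 > -4, 5 > -3.
So B strictly dominates A for Player I; A is strictly dominated.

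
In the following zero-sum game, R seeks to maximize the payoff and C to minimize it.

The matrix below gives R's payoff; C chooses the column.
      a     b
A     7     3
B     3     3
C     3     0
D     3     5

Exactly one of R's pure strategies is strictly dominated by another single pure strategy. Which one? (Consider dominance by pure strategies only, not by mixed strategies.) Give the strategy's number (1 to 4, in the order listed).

Compare C with A: 7 > 3, 3 > 0.
So A strictly dominates C for R; C is strictly dominated.

3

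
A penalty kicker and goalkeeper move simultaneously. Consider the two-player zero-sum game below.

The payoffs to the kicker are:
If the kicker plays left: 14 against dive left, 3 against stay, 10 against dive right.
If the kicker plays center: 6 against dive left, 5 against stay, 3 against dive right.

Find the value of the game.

41/9

Column dive left is strictly dominated by dive right for the goalkeeper (it gives the kicker more in every row).
The remaining 2×2 game on (left, center) × (stay, dive right) has no saddle point. Let the kicker play left with probability p; indifference gives 3p + 5(1−p) = 10p + 3(1−p), so p = 2/9.
Similarly the goalkeeper's optimal q on stay is 7/9, and the value is 3·(7/9) + (10)·(2/9) = 41/9.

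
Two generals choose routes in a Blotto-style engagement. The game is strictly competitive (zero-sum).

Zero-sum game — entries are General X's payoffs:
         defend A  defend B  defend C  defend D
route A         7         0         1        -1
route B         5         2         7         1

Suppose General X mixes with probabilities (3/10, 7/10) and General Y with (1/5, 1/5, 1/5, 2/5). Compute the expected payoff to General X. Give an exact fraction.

13/5

Against (1/5, 1/5, 1/5, 2/5), each row's expected payoff is route A: 6/5; route B: 16/5.
Taking the (3/10, 7/10)-weighted average: (3/10)·(6/5) + (7/10)·(16/5) = 13/5.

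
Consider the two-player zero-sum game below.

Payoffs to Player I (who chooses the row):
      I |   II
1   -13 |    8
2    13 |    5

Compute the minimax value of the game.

169/29

Row minima are -13 and 5, so Player I's maximin is 5; column maxima are 13 and 8, so Player II's minimax is 8. These differ, so the equilibrium is in mixed strategies.
Let Player I play 1 with probability p. Player II is indifferent when −13p + 13(1−p) = 8p + 5(1−p), giving p = 8/29.
Let Player II play I with probability q. Player I is indifferent when −13q + 8(1−q) = 13q + 5(1−q), giving q = 3/29.
The value is -13·(3/29) + (8)·(26/29) = 169/29.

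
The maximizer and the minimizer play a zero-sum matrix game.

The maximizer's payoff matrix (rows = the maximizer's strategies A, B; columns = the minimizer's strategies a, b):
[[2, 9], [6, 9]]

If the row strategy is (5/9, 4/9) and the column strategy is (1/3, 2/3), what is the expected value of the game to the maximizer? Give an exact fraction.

196/27

Against (1/3, 2/3), each row's expected payoff is A: 20/3; B: 8.
Taking the (5/9, 4/9)-weighted average: (5/9)·(20/3) + (4/9)·(8) = 196/27.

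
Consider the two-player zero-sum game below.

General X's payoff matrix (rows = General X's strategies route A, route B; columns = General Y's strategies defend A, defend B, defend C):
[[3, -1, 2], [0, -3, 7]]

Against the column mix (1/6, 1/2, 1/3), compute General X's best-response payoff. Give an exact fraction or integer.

route A: (3)·(1/6) + (-1)·(1/2) + (2)·(1/3) = 2/3.
route B: (0)·(1/6) + (-3)·(1/2) + (7)·(1/3) = 5/6.
The best pure response is route B with expected payoff 5/6.

5/6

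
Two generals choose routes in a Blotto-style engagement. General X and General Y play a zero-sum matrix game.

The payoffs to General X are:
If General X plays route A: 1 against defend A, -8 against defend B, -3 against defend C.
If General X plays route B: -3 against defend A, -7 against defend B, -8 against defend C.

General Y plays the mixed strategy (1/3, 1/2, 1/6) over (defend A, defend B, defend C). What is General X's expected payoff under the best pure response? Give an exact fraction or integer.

route A: (1)·(1/3) + (-8)·(1/2) + (-3)·(1/6) = -25/6.
route B: (-3)·(1/3) + (-7)·(1/2) + (-8)·(1/6) = -35/6.
The best pure response is route A with expected payoff -25/6.

-25/6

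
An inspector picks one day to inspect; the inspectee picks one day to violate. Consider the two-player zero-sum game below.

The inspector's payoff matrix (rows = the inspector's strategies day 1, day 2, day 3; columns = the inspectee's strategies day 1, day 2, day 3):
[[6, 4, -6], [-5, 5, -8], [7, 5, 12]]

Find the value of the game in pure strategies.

Row minima: -6, -8, 5 → the inspector's maximin is 5.
Column maxima: 7, 5, 12 → the inspectee's minimax is 5.
They coincide at (day 3, day 2), so the value is 5.

5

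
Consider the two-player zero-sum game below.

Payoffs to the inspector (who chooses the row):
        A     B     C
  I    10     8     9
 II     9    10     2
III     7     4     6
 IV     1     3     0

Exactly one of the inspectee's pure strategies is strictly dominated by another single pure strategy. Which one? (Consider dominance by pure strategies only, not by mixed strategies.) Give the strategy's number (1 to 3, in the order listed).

The inspectee prefers columns that give the inspector less. Compare A with C: 9 < 10, 2 < 9, 6 < 7, 0 < 1.
So C strictly dominates A for the inspectee; A is strictly dominated.

1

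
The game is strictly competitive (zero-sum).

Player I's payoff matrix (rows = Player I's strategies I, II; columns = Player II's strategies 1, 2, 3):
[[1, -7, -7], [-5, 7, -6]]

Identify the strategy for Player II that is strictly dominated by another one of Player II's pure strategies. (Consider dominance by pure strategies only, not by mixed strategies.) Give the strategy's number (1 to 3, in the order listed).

Player II prefers columns that give Player I less. Compare 1 with 3: -7 < 1, -6 < -5.
So 3 strictly dominates 1 for Player II; 1 is strictly dominated.

1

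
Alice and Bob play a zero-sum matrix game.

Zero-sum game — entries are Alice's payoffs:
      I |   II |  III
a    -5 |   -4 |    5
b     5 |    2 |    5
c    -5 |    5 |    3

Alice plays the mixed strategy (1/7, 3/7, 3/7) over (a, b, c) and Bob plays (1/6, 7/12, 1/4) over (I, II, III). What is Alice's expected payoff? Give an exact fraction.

7/3

Against (1/6, 7/12, 1/4), each row's expected payoff is a: -23/12; b: 13/4; c: 17/6.
Taking the (1/7, 3/7, 3/7)-weighted average: (1/7)·(-23/12) + (3/7)·(13/4) + (3/7)·(17/6) = 7/3.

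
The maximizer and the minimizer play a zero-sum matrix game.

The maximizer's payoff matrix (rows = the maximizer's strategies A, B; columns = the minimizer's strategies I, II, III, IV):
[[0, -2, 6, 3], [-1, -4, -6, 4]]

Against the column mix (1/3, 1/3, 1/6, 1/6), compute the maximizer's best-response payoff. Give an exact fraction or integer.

5/6

A: (0)·(1/3) + (-2)·(1/3) + (6)·(1/6) + (3)·(1/6) = 5/6.
B: (-1)·(1/3) + (-4)·(1/3) + (-6)·(1/6) + (4)·(1/6) = -2.
The best pure response is A with expected payoff 5/6.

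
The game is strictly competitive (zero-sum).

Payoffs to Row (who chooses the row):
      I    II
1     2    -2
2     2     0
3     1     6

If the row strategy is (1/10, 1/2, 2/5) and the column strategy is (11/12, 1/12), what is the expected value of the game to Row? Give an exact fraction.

33/20

Against (11/12, 1/12), each row's expected payoff is 1: 5/3; 2: 11/6; 3: 17/12.
Taking the (1/10, 1/2, 2/5)-weighted average: (1/10)·(5/3) + (1/2)·(11/6) + (2/5)·(17/12) = 33/20.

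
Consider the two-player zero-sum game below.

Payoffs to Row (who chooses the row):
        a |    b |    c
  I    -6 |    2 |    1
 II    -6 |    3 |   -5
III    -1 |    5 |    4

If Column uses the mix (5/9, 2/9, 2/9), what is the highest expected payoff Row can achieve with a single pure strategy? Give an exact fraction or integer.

I: (-6)·(5/9) + (2)·(2/9) + (1)·(2/9) = -8/3.
II: (-6)·(5/9) + (3)·(2/9) + (-5)·(2/9) = -34/9.
III: (-1)·(5/9) + (5)·(2/9) + (4)·(2/9) = 13/9.
The best pure response is III with expected payoff 13/9.

13/9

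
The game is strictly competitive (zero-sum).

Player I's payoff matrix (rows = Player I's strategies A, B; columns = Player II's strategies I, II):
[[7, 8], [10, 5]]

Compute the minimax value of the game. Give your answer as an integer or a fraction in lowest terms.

15/2

Row minima are 7 and 5, so Player I's maximin is 7; column maxima are 10 and 8, so Player II's minimax is 8. These differ, so the equilibrium is in mixed strategies.
Let Player I play A with probability p. Player II is indifferent when 7p + 10(1−p) = 8p + 5(1−p), giving p = 5/6.
Let Player II play I with probability q. Player I is indifferent when 7q + 8(1−q) = 10q + 5(1−q), giving q = 1/2.
The value is 7·(1/2) + (8)·(1/2) = 15/2.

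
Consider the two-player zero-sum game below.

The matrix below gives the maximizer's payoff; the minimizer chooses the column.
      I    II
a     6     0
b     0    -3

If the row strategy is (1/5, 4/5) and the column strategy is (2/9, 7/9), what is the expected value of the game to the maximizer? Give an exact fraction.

-8/5

Against (2/9, 7/9), each row's expected payoff is a: 4/3; b: -7/3.
Taking the (1/5, 4/5)-weighted average: (1/5)·(4/3) + (4/5)·(-7/3) = -8/5.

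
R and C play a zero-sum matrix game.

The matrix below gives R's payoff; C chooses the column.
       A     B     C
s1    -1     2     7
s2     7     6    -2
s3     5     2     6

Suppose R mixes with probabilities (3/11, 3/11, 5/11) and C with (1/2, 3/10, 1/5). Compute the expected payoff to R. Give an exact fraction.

37/10

Against (1/2, 3/10, 1/5), each row's expected payoff is s1: 3/2; s2: 49/10; s3: 43/10.
Taking the (3/11, 3/11, 5/11)-weighted average: (3/11)·(3/2) + (3/11)·(49/10) + (5/11)·(43/10) = 37/10.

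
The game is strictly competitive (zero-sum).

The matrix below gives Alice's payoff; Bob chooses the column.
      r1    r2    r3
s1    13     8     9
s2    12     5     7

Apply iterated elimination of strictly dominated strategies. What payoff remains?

Row s2 is strictly dominated by row s1 (13>12, 8>5, 9>7); eliminate s2.
Column r3 is strictly dominated by r2 for Bob (8<9); eliminate r3.
Column r1 is strictly dominated by r2 for Bob (8<13); eliminate r1.
Only (s1, r2) remains, with payoff 8.

8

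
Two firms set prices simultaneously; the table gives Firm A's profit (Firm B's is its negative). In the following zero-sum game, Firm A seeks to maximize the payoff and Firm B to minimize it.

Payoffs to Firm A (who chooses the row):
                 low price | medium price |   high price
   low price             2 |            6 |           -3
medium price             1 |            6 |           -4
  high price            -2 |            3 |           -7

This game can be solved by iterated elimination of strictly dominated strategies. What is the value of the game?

-3

Row high price is strictly dominated by row low price (2>-2, 6>3, -3>-7); eliminate high price.
Column low price is strictly dominated by high price for Firm B (-3<2, -4<1); eliminate low price.
Column medium price is strictly dominated by high price for Firm B (-3<6, -4<6); eliminate medium price.
Row medium price is strictly dominated by row low price (-3>-4); eliminate medium price.
Only (low price, high price) remains, with payoff -3.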